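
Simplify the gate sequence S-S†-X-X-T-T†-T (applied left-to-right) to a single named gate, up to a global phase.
T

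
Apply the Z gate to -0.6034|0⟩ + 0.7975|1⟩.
-0.6034|0⟩ - 0.7975|1⟩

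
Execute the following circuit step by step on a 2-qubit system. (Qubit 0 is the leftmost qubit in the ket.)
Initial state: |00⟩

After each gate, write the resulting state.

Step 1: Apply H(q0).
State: 1/√2|00⟩ + 1/√2|10⟩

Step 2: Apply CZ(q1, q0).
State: 1/√2|00⟩ + 1/√2|10⟩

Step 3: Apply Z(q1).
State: 1/√2|00⟩ + 1/√2|10⟩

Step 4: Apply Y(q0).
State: -(1/√2)i|00⟩ + (1/√2)i|10⟩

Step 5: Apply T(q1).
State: -(1/√2)i|00⟩ + (1/√2)i|10⟩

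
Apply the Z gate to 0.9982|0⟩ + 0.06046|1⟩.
0.9982|0⟩ - 0.06046|1⟩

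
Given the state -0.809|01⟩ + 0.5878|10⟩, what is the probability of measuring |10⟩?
0.3455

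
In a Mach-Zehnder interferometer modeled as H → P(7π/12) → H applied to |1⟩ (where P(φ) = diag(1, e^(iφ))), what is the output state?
(0.6294 - 0.483i)|0⟩ + (0.3706 + 0.483i)|1⟩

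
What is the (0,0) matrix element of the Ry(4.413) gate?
-0.5937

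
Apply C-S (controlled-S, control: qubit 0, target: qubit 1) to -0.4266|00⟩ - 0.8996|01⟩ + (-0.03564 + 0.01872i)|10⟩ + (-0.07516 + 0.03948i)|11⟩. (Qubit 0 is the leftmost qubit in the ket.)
-0.4266|00⟩ - 0.8996|01⟩ + (-0.03564 + 0.01872i)|10⟩ + (-0.03948 - 0.07516i)|11⟩

C-S leaves the control-|0⟩ kets |00⟩, |01⟩ unchanged and applies S to qubit 1 on the control-|1⟩ pair (|10⟩, |11⟩).
S = [[1, 0], [0, i]].
With a = amp(|10⟩) = (-0.03564 + 0.01872i) and b = amp(|11⟩) = (-0.07516 + 0.03948i):
new amp(|10⟩) = (1)·a = (-0.03564 + 0.01872i)
new amp(|11⟩) = (i)·b = (-0.03948 - 0.07516i)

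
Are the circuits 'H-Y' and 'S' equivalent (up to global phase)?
No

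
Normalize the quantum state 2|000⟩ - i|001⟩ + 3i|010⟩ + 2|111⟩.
0.4714|000⟩ - 0.2357i|001⟩ + (1/√2)i|010⟩ + 0.4714|111⟩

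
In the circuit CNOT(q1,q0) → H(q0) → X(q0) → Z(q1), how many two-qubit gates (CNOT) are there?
1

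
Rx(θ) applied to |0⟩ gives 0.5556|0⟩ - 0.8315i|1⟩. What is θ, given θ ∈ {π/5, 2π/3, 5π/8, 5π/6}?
5π/8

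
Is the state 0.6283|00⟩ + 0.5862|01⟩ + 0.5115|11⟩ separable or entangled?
Entangled

Writing the state as a|00⟩ + b|01⟩ + c|10⟩ + d|11⟩, it is a product state iff ad − bc = 0.
Here (a, b, c, d) = (0.6283, 0.5862, 0, 0.5115): ad − bc = (0.6283)(0.5115) − (0.5862)(0) = 0.3214 ≠ 0, so the state is entangled.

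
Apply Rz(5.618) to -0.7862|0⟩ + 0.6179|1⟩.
(0.7431 + 0.2567i)|0⟩ + (-0.584 + 0.2017i)|1⟩

Rz(5.618) = [[e^(−iθ/2), 0], [0, e^(iθ/2)]] with e^(±iθ/2) = cos(θ/2) ± i·sin(θ/2); θ = 5.618, cos(θ/2) ≈ -0.945199, sin(θ/2) ≈ 0.326495.
With a = amp(|0⟩) = -0.7862 and b = amp(|1⟩) = 0.6179:
new amp(|0⟩) = (-0.945199 - 0.326495i)·a = (0.7431 + 0.2567i)
new amp(|1⟩) = (-0.945199 + 0.326495i)·b = (-0.584 + 0.2017i)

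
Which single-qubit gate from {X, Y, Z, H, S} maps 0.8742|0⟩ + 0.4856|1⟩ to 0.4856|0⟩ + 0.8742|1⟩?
X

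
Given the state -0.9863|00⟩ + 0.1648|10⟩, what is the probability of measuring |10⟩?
0.02716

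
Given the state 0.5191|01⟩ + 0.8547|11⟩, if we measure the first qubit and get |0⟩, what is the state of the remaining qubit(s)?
|1⟩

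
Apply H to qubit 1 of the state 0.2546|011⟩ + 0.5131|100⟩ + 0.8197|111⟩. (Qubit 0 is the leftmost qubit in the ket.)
0.18|001⟩ - 0.18|011⟩ + 0.3628|100⟩ + 0.5796|101⟩ + 0.3628|110⟩ - 0.5796|111⟩

H on qubit 1 mixes each pair of kets that differ only in qubit 1: amplitudes (a, b) of (|…0…⟩, |…1…⟩) become ((a + b)/√2, (a − b)/√2). Kets absent from the input have amplitude 0.
(|001⟩, |011⟩): (a, b) = (0, 0.2546) → (0.18, -0.18)
(|100⟩, |110⟩): (a, b) = (0.5131, 0) → (0.3628, 0.3628)
(|101⟩, |111⟩): (a, b) = (0, 0.8197) → (0.5796, -0.5796)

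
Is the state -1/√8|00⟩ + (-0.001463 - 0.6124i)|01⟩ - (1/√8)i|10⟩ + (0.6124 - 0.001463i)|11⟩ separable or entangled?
Separable

Writing the state as a|00⟩ + b|01⟩ + c|10⟩ + d|11⟩, it is a product state iff ad − bc = 0.
Here (a, b, c, d) = (-1/√8, (-0.001463 - 0.6124i), -(1/√8)i, (0.6124 - 0.001463i)): ad − bc = (-1/√8)(0.6124 - 0.001463i) − (-0.001463 - 0.6124i)(-(1/√8)i) = 0, so the state is separable.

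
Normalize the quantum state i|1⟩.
i|1⟩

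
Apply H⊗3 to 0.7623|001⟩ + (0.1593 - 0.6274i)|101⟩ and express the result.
(0.3258 - 0.2218i)|000⟩ + (-0.3258 + 0.2218i)|001⟩ + (0.3258 - 0.2218i)|010⟩ + (-0.3258 + 0.2218i)|011⟩ + (0.2132 + 0.2218i)|100⟩ + (-0.2132 - 0.2218i)|101⟩ + (0.2132 + 0.2218i)|110⟩ + (-0.2132 - 0.2218i)|111⟩

H⊗3 gives amp(|y⟩) = (1/2√2) Σ_x (−1)^(x·y) amp(|x⟩), where x·y is the number of positions in which both x and y have a 1.
|000⟩: (0.7623 + (0.1593 - 0.6274i))/(2√2) = (0.3258 - 0.2218i)
|001⟩: (-0.7623 - (0.1593 - 0.6274i))/(2√2) = (-0.3258 + 0.2218i)
|010⟩: (0.7623 + (0.1593 - 0.6274i))/(2√2) = (0.3258 - 0.2218i)
|011⟩: (-0.7623 - (0.1593 - 0.6274i))/(2√2) = (-0.3258 + 0.2218i)
|100⟩: (0.7623 - (0.1593 - 0.6274i))/(2√2) = (0.2132 + 0.2218i)
|101⟩: (-0.7623 + (0.1593 - 0.6274i))/(2√2) = (-0.2132 - 0.2218i)
|110⟩: (0.7623 - (0.1593 - 0.6274i))/(2√2) = (0.2132 + 0.2218i)
|111⟩: (-0.7623 + (0.1593 - 0.6274i))/(2√2) = (-0.2132 - 0.2218i)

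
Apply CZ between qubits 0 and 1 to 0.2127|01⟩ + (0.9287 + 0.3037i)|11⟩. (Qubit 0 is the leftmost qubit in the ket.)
0.2127|01⟩ + (-0.9287 - 0.3037i)|11⟩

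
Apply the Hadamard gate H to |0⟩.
1/√2|0⟩ + 1/√2|1⟩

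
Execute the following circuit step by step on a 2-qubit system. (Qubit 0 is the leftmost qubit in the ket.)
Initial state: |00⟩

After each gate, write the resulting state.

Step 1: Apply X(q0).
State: |10⟩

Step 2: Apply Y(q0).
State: -i|00⟩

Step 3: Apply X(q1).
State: -i|01⟩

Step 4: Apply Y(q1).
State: -|00⟩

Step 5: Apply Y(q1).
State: -i|01⟩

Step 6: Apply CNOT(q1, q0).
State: -i|11⟩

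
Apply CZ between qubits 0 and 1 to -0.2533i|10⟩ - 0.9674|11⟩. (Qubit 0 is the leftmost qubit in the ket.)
-0.2533i|10⟩ + 0.9674|11⟩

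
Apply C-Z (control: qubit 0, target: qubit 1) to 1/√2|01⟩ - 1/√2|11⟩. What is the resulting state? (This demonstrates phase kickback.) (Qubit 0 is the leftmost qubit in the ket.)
1/√2|01⟩ + 1/√2|11⟩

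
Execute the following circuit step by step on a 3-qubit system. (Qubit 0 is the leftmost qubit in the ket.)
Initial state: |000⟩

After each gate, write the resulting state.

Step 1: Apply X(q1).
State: |010⟩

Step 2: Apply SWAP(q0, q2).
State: |010⟩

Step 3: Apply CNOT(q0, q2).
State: |010⟩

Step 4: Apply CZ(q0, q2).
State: |010⟩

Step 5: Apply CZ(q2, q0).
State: |010⟩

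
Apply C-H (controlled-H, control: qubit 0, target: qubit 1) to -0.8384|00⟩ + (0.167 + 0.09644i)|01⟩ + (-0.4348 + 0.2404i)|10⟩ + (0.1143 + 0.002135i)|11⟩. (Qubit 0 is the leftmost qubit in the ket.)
-0.8384|00⟩ + (0.167 + 0.09644i)|01⟩ + (-0.2266 + 0.1715i)|10⟩ + (-0.3883 + 0.1685i)|11⟩

C-H leaves the control-|0⟩ kets |00⟩, |01⟩ unchanged and applies H to qubit 1 on the control-|1⟩ pair (|10⟩, |11⟩).
H = [[1/√2, 1/√2], [1/√2, -1/√2]].
With a = amp(|10⟩) = (-0.4348 + 0.2404i) and b = amp(|11⟩) = (0.1143 + 0.002135i):
new amp(|10⟩) = (1/√2)·a + (1/√2)·b = (-0.2266 + 0.1715i)
new amp(|11⟩) = (1/√2)·a + (-1/√2)·b = (-0.3883 + 0.1685i)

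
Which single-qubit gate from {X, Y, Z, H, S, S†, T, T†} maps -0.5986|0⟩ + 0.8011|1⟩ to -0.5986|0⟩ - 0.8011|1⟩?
Z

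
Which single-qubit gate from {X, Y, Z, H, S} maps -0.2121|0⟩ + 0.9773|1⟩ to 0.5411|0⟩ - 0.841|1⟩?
H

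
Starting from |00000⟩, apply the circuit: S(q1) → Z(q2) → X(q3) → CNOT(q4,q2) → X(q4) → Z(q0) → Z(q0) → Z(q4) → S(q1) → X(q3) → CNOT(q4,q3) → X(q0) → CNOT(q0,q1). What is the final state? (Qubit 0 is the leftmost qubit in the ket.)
-|11011⟩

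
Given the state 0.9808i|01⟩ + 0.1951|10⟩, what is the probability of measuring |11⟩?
0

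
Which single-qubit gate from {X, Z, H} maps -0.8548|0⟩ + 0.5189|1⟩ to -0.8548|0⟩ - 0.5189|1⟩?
Z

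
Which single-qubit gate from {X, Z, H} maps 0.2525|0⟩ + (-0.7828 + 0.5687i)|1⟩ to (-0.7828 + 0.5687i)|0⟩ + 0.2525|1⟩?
X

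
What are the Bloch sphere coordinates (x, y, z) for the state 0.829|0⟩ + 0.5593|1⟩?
(0.9273, 0, 0.3744)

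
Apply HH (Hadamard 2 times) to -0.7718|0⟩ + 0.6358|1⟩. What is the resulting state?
-0.7718|0⟩ + 0.6358|1⟩

H² = I, so an even number of Hadamards cancels: H^2 = I and the state is unchanged.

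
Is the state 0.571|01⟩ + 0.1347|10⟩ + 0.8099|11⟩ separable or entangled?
Entangled

Writing the state as a|00⟩ + b|01⟩ + c|10⟩ + d|11⟩, it is a product state iff ad − bc = 0.
Here (a, b, c, d) = (0, 0.571, 0.1347, 0.8099): ad − bc = (0)(0.8099) − (0.571)(0.1347) = -0.07691 ≠ 0, so the state is entangled.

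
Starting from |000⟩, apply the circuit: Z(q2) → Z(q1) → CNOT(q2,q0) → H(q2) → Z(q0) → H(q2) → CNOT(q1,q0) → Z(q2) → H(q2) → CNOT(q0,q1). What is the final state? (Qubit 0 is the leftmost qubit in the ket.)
1/√2|000⟩ + 1/√2|001⟩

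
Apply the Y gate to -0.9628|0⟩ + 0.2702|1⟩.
-0.2702i|0⟩ - 0.9628i|1⟩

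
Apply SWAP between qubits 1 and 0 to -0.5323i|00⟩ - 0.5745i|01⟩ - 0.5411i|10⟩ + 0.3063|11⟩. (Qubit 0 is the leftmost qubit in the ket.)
-0.5323i|00⟩ - 0.5411i|01⟩ - 0.5745i|10⟩ + 0.3063|11⟩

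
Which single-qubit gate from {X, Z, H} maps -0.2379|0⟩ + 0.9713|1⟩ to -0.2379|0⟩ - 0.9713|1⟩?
Z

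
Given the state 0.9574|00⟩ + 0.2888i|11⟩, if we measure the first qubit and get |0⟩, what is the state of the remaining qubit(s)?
|0⟩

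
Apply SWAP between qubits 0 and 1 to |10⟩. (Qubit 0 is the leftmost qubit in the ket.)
|01⟩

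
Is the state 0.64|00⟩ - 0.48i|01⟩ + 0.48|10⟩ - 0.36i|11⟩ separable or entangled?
Separable

Writing the state as a|00⟩ + b|01⟩ + c|10⟩ + d|11⟩, it is a product state iff ad − bc = 0.
Here (a, b, c, d) = (0.64, -0.48i, 0.48, -0.36i): ad − bc = (0.64)(-0.36i) − (-0.48i)(0.48) = 0, so the state is separable.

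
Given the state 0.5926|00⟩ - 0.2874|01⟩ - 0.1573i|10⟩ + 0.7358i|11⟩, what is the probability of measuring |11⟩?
0.5414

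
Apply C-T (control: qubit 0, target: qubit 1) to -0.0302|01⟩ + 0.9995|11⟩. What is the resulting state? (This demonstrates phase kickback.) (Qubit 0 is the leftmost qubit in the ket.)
-0.0302|01⟩ + (0.7068 + 0.7068i)|11⟩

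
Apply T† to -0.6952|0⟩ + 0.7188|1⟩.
-0.6952|0⟩ + (0.5083 - 0.5083i)|1⟩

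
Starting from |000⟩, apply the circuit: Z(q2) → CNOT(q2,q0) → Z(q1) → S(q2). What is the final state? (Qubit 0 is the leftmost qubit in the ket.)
|000⟩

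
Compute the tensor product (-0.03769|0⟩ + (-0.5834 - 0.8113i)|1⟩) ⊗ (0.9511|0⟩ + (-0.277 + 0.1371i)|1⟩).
-0.03585|00⟩ + (0.01044 - 0.005167i)|01⟩ + (-0.5549 - 0.7716i)|10⟩ + (0.2728 + 0.1447i)|11⟩

amp(|b₁b₂…⟩) = product of the factor amplitudes for bits b₁, b₂, …; only kets whose every factor amplitude is nonzero survive.
|00⟩: (-0.03769)(0.9511) = -0.03585
|01⟩: (-0.03769)(-0.277 + 0.1371i) = (0.01044 - 0.005167i)
|10⟩: (-0.5834 - 0.8113i)(0.9511) = (-0.5549 - 0.7716i)
|11⟩: (-0.5834 - 0.8113i)(-0.277 + 0.1371i) = (0.2728 + 0.1447i)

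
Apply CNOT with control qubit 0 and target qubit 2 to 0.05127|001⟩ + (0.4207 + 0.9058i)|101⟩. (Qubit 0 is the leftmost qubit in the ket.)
0.05127|001⟩ + (0.4207 + 0.9058i)|100⟩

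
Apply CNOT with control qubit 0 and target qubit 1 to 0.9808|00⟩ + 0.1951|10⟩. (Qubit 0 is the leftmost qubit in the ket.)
0.9808|00⟩ + 0.1951|11⟩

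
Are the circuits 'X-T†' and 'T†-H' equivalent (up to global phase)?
No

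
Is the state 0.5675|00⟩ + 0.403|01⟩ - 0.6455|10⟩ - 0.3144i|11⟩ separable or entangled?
Entangled

Writing the state as a|00⟩ + b|01⟩ + c|10⟩ + d|11⟩, it is a product state iff ad − bc = 0.
Here (a, b, c, d) = (0.5675, 0.403, -0.6455, -0.3144i): ad − bc = (0.5675)(-0.3144i) − (0.403)(-0.6455) = (0.2601 - 0.1784i) ≠ 0, so the state is entangled.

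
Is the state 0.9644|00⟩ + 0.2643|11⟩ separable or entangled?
Entangled

Writing the state as a|00⟩ + b|01⟩ + c|10⟩ + d|11⟩, it is a product state iff ad − bc = 0.
Here (a, b, c, d) = (0.9644, 0, 0, 0.2643): ad − bc = (0.9644)(0.2643) − (0)(0) = 0.2549 ≠ 0, so the state is entangled.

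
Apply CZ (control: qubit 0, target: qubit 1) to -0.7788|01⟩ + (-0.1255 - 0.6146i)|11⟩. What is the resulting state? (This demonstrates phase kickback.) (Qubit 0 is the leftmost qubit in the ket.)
-0.7788|01⟩ + (0.1255 + 0.6146i)|11⟩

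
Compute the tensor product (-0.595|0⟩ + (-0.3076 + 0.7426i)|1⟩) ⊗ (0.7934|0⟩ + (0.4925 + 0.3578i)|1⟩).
-0.4721|00⟩ + (-0.293 - 0.2129i)|01⟩ + (-0.244 + 0.5892i)|10⟩ + (-0.4172 + 0.2557i)|11⟩

amp(|b₁b₂…⟩) = product of the factor amplitudes for bits b₁, b₂, …; only kets whose every factor amplitude is nonzero survive.
|00⟩: (-0.595)(0.7934) = -0.4721
|01⟩: (-0.595)(0.4925 + 0.3578i) = (-0.293 - 0.2129i)
|10⟩: (-0.3076 + 0.7426i)(0.7934) = (-0.244 + 0.5892i)
|11⟩: (-0.3076 + 0.7426i)(0.4925 + 0.3578i) = (-0.4172 + 0.2557i)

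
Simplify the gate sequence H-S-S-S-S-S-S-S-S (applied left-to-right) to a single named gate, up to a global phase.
H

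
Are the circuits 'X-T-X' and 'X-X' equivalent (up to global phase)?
No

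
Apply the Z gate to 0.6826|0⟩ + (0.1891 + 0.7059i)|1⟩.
0.6826|0⟩ + (-0.1891 - 0.7059i)|1⟩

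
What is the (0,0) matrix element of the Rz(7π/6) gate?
(-0.2588 - 0.9659i)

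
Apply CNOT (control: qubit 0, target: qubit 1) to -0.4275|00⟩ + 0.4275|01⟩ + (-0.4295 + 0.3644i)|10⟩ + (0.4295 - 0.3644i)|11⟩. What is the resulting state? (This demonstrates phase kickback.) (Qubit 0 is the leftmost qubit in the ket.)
-0.4275|00⟩ + 0.4275|01⟩ + (0.4295 - 0.3644i)|10⟩ + (-0.4295 + 0.3644i)|11⟩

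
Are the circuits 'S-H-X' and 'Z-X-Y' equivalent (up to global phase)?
No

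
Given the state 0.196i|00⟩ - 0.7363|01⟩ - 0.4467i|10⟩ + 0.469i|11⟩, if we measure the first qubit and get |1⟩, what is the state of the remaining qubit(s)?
-0.6897i|0⟩ + 0.7241i|1⟩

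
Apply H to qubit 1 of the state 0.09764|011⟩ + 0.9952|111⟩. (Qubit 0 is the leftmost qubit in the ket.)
0.06904|001⟩ - 0.06904|011⟩ + 0.7037|101⟩ - 0.7037|111⟩

H on qubit 1 mixes each pair of kets that differ only in qubit 1: amplitudes (a, b) of (|…0…⟩, |…1…⟩) become ((a + b)/√2, (a − b)/√2). Kets absent from the input have amplitude 0.
(|001⟩, |011⟩): (a, b) = (0, 0.09764) → (0.06904, -0.06904)
(|101⟩, |111⟩): (a, b) = (0, 0.9952) → (0.7037, -0.7037)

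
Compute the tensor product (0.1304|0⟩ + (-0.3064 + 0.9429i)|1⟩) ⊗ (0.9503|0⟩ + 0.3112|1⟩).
0.1239|00⟩ + 0.04058|01⟩ + (-0.2912 + 0.896i)|10⟩ + (-0.09535 + 0.2934i)|11⟩

amp(|b₁b₂…⟩) = product of the factor amplitudes for bits b₁, b₂, …; only kets whose every factor amplitude is nonzero survive.
|00⟩: (0.1304)(0.9503) = 0.1239
|01⟩: (0.1304)(0.3112) = 0.04058
|10⟩: (-0.3064 + 0.9429i)(0.9503) = (-0.2912 + 0.896i)
|11⟩: (-0.3064 + 0.9429i)(0.3112) = (-0.09535 + 0.2934i)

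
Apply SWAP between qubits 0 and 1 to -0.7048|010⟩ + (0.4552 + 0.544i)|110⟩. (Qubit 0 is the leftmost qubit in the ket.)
-0.7048|100⟩ + (0.4552 + 0.544i)|110⟩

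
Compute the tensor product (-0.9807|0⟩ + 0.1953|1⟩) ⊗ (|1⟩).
-0.9807|01⟩ + 0.1953|11⟩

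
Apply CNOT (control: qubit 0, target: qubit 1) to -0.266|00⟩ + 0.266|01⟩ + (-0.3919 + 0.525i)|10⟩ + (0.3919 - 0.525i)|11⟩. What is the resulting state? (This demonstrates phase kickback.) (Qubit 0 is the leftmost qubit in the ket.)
-0.266|00⟩ + 0.266|01⟩ + (0.3919 - 0.525i)|10⟩ + (-0.3919 + 0.525i)|11⟩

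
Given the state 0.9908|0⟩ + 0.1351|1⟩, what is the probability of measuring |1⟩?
0.01825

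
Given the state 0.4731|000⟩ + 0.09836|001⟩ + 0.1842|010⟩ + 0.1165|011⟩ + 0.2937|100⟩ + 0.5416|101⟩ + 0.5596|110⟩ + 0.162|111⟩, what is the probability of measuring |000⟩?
0.2238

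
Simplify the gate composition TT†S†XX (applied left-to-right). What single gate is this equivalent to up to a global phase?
S†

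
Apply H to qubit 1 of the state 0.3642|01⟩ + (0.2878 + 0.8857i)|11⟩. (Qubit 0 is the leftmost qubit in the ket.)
0.2575|00⟩ - 0.2575|01⟩ + (0.2035 + 0.6263i)|10⟩ + (-0.2035 - 0.6263i)|11⟩

H on qubit 1 mixes each pair of kets that differ only in qubit 1: amplitudes (a, b) of (|…0…⟩, |…1…⟩) become ((a + b)/√2, (a − b)/√2). Kets absent from the input have amplitude 0.
(|00⟩, |01⟩): (a, b) = (0, 0.3642) → (0.2575, -0.2575)
(|10⟩, |11⟩): (a, b) = (0, (0.2878 + 0.8857i)) → ((0.2035 + 0.6263i), (-0.2035 - 0.6263i))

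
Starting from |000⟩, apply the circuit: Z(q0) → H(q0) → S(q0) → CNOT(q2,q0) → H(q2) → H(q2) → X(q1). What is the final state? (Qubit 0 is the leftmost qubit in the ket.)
1/√2|010⟩ + (1/√2)i|110⟩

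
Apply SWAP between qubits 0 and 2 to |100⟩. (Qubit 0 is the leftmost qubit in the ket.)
|001⟩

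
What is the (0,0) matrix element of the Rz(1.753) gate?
(0.6398 - 0.7685i)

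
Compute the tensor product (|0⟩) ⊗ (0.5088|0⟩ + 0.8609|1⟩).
0.5088|00⟩ + 0.8609|01⟩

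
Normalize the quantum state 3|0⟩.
|0⟩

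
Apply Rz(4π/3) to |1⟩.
(-1/2 + 0.866i)|1⟩

Rz(4π/3) = [[e^(−iθ/2), 0], [0, e^(iθ/2)]] with e^(±iθ/2) = cos(θ/2) ± i·sin(θ/2); θ = 4π/3, cos(θ/2) ≈ -0.5, sin(θ/2) ≈ 0.866025.
With a = amp(|0⟩) = 0 and b = amp(|1⟩) = 1:
new amp(|0⟩) = (-0.5 - 0.866025i)·a = 0
new amp(|1⟩) = (-0.5 + 0.866025i)·b = (-1/2 + 0.866i)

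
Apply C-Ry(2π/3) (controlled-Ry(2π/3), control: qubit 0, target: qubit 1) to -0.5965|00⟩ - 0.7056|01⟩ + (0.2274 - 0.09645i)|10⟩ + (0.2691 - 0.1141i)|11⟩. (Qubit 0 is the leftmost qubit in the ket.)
-0.5965|00⟩ - 0.7056|01⟩ + (-0.1193 + 0.05059i)|10⟩ + (0.3315 - 0.1406i)|11⟩

C-Ry(2π/3) leaves the control-|0⟩ kets |00⟩, |01⟩ unchanged and applies Ry(2π/3) to qubit 1 on the control-|1⟩ pair (|10⟩, |11⟩).
Ry(2π/3) = [[cos(θ/2), −sin(θ/2)], [sin(θ/2), cos(θ/2)]]; θ = 2π/3, cos(θ/2) ≈ 0.5, sin(θ/2) ≈ 0.866025.
With a = amp(|10⟩) = (0.2274 - 0.09645i) and b = amp(|11⟩) = (0.2691 - 0.1141i):
new amp(|10⟩) = (0.5)·a + (-0.866025)·b = (-0.1193 + 0.05059i)
new amp(|11⟩) = (0.866025)·a + (0.5)·b = (0.3315 - 0.1406i)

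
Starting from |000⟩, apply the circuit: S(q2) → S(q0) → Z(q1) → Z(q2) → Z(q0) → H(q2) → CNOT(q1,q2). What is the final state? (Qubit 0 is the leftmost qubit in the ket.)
1/√2|000⟩ + 1/√2|001⟩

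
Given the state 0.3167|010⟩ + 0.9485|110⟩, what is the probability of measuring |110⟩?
0.8997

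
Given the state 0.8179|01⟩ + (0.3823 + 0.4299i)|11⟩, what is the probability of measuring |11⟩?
0.331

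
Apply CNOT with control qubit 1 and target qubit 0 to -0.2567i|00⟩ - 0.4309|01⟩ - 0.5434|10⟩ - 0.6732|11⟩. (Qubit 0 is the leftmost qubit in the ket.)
-0.2567i|00⟩ - 0.6732|01⟩ - 0.5434|10⟩ - 0.4309|11⟩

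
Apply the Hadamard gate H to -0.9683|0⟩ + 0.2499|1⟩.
-0.508|0⟩ - 0.8614|1⟩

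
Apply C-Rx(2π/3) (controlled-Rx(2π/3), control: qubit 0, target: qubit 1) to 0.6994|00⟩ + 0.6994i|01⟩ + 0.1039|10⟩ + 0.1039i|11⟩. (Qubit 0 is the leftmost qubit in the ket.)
0.6994|00⟩ + 0.6994i|01⟩ + 0.1419|10⟩ - 0.03803i|11⟩

C-Rx(2π/3) leaves the control-|0⟩ kets |00⟩, |01⟩ unchanged and applies Rx(2π/3) to qubit 1 on the control-|1⟩ pair (|10⟩, |11⟩).
Rx(2π/3) = [[cos(θ/2), −i·sin(θ/2)], [−i·sin(θ/2), cos(θ/2)]]; θ = 2π/3, cos(θ/2) ≈ 0.5, sin(θ/2) ≈ 0.866025.
With a = amp(|10⟩) = 0.1039 and b = amp(|11⟩) = 0.1039i:
new amp(|10⟩) = (0.5)·a + (-0.866025i)·b = 0.1419
new amp(|11⟩) = (-0.866025i)·a + (0.5)·b = -0.03803i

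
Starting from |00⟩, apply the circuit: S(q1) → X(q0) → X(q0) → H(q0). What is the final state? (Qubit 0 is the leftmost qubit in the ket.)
1/√2|00⟩ + 1/√2|10⟩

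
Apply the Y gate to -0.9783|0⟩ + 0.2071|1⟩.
-0.2071i|0⟩ - 0.9783i|1⟩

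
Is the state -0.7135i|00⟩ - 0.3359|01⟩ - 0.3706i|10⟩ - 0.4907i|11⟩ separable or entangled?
Entangled

Writing the state as a|00⟩ + b|01⟩ + c|10⟩ + d|11⟩, it is a product state iff ad − bc = 0.
Here (a, b, c, d) = (-0.7135i, -0.3359, -0.3706i, -0.4907i): ad − bc = (-0.7135i)(-0.4907i) − (-0.3359)(-0.3706i) = (-0.3501 - 0.1245i) ≠ 0, so the state is entangled.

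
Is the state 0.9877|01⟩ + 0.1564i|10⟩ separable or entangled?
Entangled

Writing the state as a|00⟩ + b|01⟩ + c|10⟩ + d|11⟩, it is a product state iff ad − bc = 0.
Here (a, b, c, d) = (0, 0.9877, 0.1564i, 0): ad − bc = (0)(0) − (0.9877)(0.1564i) = -0.1545i ≠ 0, so the state is entangled.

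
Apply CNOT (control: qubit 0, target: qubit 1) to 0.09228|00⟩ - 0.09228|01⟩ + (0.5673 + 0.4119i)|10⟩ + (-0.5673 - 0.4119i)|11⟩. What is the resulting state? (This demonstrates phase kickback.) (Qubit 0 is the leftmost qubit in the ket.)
0.09228|00⟩ - 0.09228|01⟩ + (-0.5673 - 0.4119i)|10⟩ + (0.5673 + 0.4119i)|11⟩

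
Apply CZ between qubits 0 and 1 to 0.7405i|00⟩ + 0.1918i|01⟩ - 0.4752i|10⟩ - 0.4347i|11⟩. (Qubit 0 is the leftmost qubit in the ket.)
0.7405i|00⟩ + 0.1918i|01⟩ - 0.4752i|10⟩ + 0.4347i|11⟩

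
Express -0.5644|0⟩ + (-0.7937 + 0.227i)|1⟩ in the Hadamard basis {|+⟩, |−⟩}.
(-0.9603 + 0.1605i)|+⟩ + (0.1621 - 0.1605i)|−⟩

With |ψ⟩ = α|0⟩ + β|1⟩, the Hadamard-basis coefficients are ⟨+|ψ⟩ = (α + β)/√2 and ⟨−|ψ⟩ = (α − β)/√2.
Here α = -0.5644, β = (-0.7937 + 0.227i): (α + β)/√2 = (-0.9603 + 0.1605i), (α − β)/√2 = (0.1621 - 0.1605i).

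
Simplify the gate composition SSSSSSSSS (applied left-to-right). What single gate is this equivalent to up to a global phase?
S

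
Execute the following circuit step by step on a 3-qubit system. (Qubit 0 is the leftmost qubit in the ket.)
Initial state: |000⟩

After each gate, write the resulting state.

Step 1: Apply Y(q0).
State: i|100⟩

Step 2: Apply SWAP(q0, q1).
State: i|010⟩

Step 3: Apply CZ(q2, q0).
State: i|010⟩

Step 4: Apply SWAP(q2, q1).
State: i|001⟩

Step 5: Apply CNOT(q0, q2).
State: i|001⟩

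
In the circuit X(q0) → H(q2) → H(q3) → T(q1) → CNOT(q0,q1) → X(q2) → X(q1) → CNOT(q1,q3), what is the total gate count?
8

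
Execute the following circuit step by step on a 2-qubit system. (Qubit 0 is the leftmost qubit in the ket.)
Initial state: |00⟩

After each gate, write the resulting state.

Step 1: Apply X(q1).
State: |01⟩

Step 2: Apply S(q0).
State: |01⟩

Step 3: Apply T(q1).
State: (1/√2 + (1/√2)i)|01⟩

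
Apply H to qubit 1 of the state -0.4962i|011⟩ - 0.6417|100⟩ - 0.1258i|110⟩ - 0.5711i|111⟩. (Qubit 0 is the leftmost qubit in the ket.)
-0.3509i|001⟩ + 0.3509i|011⟩ + (-0.4538 - 0.08895i)|100⟩ - 0.4038i|101⟩ + (-0.4538 + 0.08895i)|110⟩ + 0.4038i|111⟩

H on qubit 1 mixes each pair of kets that differ only in qubit 1: amplitudes (a, b) of (|…0…⟩, |…1…⟩) become ((a + b)/√2, (a − b)/√2). Kets absent from the input have amplitude 0.
(|001⟩, |011⟩): (a, b) = (0, -0.4962i) → (-0.3509i, 0.3509i)
(|100⟩, |110⟩): (a, b) = (-0.6417, -0.1258i) → ((-0.4538 - 0.08895i), (-0.4538 + 0.08895i))
(|101⟩, |111⟩): (a, b) = (0, -0.5711i) → (-0.4038i, 0.4038i)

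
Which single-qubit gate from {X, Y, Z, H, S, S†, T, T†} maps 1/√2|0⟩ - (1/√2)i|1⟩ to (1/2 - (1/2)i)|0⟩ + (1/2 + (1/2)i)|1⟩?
H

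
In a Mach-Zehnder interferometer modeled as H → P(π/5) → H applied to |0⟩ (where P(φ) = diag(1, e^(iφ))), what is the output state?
(0.9045 + 0.2939i)|0⟩ + (0.09549 - 0.2939i)|1⟩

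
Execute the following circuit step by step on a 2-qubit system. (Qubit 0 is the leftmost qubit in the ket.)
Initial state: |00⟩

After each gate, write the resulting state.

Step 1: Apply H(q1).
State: 1/√2|00⟩ + 1/√2|01⟩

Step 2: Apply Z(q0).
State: 1/√2|00⟩ + 1/√2|01⟩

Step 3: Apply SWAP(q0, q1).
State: 1/√2|00⟩ + 1/√2|10⟩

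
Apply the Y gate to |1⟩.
-i|0⟩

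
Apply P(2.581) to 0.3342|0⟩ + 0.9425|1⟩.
0.3342|0⟩ + (-0.7982 + 0.5011i)|1⟩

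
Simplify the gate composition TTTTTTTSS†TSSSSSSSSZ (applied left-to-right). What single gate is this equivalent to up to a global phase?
Z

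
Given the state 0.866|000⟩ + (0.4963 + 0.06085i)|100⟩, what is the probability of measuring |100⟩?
0.25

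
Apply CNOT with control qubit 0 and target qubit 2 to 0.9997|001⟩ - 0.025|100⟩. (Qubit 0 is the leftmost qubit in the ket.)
0.9997|001⟩ - 0.025|101⟩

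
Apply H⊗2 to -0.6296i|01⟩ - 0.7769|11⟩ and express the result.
(-0.3885 - 0.3148i)|00⟩ + (0.3885 + 0.3148i)|01⟩ + (0.3885 - 0.3148i)|10⟩ + (-0.3885 + 0.3148i)|11⟩

H⊗2 gives amp(|y⟩) = (1/2) Σ_x (−1)^(x·y) amp(|x⟩), where x·y is the number of positions in which both x and y have a 1.
|00⟩: (-0.6296i - 0.7769)/2 = (-0.3885 - 0.3148i)
|01⟩: (0.6296i + 0.7769)/2 = (0.3885 + 0.3148i)
|10⟩: (-0.6296i + 0.7769)/2 = (0.3885 - 0.3148i)
|11⟩: (0.6296i - 0.7769)/2 = (-0.3885 + 0.3148i)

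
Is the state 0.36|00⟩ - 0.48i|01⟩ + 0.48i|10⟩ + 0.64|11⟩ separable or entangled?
Separable

Writing the state as a|00⟩ + b|01⟩ + c|10⟩ + d|11⟩, it is a product state iff ad − bc = 0.
Here (a, b, c, d) = (0.36, -0.48i, 0.48i, 0.64): ad − bc = (0.36)(0.64) − (-0.48i)(0.48i) = 0, so the state is separable.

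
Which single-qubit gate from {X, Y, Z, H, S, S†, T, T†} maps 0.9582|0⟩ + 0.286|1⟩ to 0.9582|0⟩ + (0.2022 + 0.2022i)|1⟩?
T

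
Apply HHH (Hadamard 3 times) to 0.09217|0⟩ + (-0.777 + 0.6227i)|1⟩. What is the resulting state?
(-0.4842 + 0.4403i)|0⟩ + (0.6146 - 0.4403i)|1⟩

H² = I, so H^3 = H: a single Hadamard. With (a, b) = (0.09217, (-0.777 + 0.6227i)), H gives ((a + b)/√2, (a − b)/√2) = ((-0.4842 + 0.4403i), (0.6146 - 0.4403i)).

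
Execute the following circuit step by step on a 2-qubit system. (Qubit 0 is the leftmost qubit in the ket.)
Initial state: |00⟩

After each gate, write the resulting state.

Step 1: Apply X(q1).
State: |01⟩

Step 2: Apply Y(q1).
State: -i|00⟩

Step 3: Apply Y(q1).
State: |01⟩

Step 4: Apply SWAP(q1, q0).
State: |10⟩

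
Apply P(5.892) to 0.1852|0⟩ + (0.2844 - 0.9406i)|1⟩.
0.1852|0⟩ + (-0.09572 - 0.978i)|1⟩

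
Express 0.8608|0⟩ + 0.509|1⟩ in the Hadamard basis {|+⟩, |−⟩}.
0.9686|+⟩ + 0.2488|−⟩

With |ψ⟩ = α|0⟩ + β|1⟩, the Hadamard-basis coefficients are ⟨+|ψ⟩ = (α + β)/√2 and ⟨−|ψ⟩ = (α − β)/√2.
Here α = 0.8608, β = 0.509: (α + β)/√2 = 0.9686, (α − β)/√2 = 0.2488.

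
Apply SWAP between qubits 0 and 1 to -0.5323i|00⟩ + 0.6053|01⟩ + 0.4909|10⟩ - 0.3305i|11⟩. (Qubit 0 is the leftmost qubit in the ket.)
-0.5323i|00⟩ + 0.4909|01⟩ + 0.6053|10⟩ - 0.3305i|11⟩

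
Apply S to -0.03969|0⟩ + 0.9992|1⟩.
-0.03969|0⟩ + 0.9992i|1⟩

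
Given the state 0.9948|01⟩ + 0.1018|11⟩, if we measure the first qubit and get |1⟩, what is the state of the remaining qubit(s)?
|1⟩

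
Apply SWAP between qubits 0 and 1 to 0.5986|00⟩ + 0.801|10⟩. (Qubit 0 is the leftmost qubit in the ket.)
0.5986|00⟩ + 0.801|01⟩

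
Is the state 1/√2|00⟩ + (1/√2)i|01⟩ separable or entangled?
Separable

Writing the state as a|00⟩ + b|01⟩ + c|10⟩ + d|11⟩, it is a product state iff ad − bc = 0.
Here (a, b, c, d) = (1/√2, (1/√2)i, 0, 0): ad − bc = (1/√2)(0) − ((1/√2)i)(0) = 0, so the state is separable.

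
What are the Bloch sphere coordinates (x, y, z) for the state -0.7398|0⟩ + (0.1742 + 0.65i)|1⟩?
(-0.2577, -0.9617, 0.09446)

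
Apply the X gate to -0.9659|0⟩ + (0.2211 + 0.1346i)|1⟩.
(0.2211 + 0.1346i)|0⟩ - 0.9659|1⟩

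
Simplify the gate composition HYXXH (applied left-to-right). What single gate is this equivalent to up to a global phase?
Y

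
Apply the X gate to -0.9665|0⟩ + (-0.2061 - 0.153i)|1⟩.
(-0.2061 - 0.153i)|0⟩ - 0.9665|1⟩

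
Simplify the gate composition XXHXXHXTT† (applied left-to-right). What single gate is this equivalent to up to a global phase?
X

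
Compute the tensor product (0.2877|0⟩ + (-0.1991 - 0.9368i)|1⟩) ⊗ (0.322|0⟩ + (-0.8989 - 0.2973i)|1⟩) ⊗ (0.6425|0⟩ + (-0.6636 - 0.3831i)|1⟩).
0.05952|000⟩ + (-0.06148 - 0.03549i)|001⟩ + (-0.1662 - 0.05496i)|010⟩ + (0.1388 + 0.1558i)|011⟩ + (-0.04119 - 0.1938i)|100⟩ + (-0.07302 + 0.2247i)|101⟩ + (-0.06395 + 0.5791i)|110⟩ + (0.4113 - 0.56i)|111⟩

amp(|b₁b₂…⟩) = product of the factor amplitudes for bits b₁, b₂, …; only kets whose every factor amplitude is nonzero survive.
|000⟩: (0.2877)(0.322)(0.6425) = 0.05952
|001⟩: (0.2877)(0.322)(-0.6636 - 0.3831i) = (-0.06148 - 0.03549i)
|010⟩: (0.2877)(-0.8989 - 0.2973i)(0.6425) = (-0.1662 - 0.05496i)
|011⟩: (0.2877)(-0.8989 - 0.2973i)(-0.6636 - 0.3831i) = (0.1388 + 0.1558i)
|100⟩: (-0.1991 - 0.9368i)(0.322)(0.6425) = (-0.04119 - 0.1938i)
|101⟩: (-0.1991 - 0.9368i)(0.322)(-0.6636 - 0.3831i) = (-0.07302 + 0.2247i)
|110⟩: (-0.1991 - 0.9368i)(-0.8989 - 0.2973i)(0.6425) = (-0.06395 + 0.5791i)
|111⟩: (-0.1991 - 0.9368i)(-0.8989 - 0.2973i)(-0.6636 - 0.3831i) = (0.4113 - 0.56i)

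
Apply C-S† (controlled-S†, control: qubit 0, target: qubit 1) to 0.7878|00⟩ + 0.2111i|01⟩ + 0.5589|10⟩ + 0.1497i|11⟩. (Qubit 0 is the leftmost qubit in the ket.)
0.7878|00⟩ + 0.2111i|01⟩ + 0.5589|10⟩ + 0.1497|11⟩

C-S† leaves the control-|0⟩ kets |00⟩, |01⟩ unchanged and applies S† to qubit 1 on the control-|1⟩ pair (|10⟩, |11⟩).
S† = [[1, 0], [0, -i]].
With a = amp(|10⟩) = 0.5589 and b = amp(|11⟩) = 0.1497i:
new amp(|10⟩) = (1)·a = 0.5589
new amp(|11⟩) = (-i)·b = 0.1497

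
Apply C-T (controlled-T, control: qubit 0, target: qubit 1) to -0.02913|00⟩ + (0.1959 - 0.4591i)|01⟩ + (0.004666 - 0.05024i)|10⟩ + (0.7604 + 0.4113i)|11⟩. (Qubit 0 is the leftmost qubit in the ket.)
-0.02913|00⟩ + (0.1959 - 0.4591i)|01⟩ + (0.004666 - 0.05024i)|10⟩ + (0.2469 + 0.8285i)|11⟩

C-T leaves the control-|0⟩ kets |00⟩, |01⟩ unchanged and applies T to qubit 1 on the control-|1⟩ pair (|10⟩, |11⟩).
T = [[1, 0], [0, (1/√2 + (1/√2)i)]].
With a = amp(|10⟩) = (0.004666 - 0.05024i) and b = amp(|11⟩) = (0.7604 + 0.4113i):
new amp(|10⟩) = (1)·a = (0.004666 - 0.05024i)
new amp(|11⟩) = (1/√2 + (1/√2)i)·b = (0.2469 + 0.8285i)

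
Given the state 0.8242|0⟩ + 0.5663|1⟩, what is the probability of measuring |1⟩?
0.3207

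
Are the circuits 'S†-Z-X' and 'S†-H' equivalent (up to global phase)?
No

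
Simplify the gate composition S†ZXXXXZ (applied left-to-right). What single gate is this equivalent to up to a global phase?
S†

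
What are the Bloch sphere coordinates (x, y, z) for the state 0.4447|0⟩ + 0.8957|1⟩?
(0.7966, 0, -0.6045)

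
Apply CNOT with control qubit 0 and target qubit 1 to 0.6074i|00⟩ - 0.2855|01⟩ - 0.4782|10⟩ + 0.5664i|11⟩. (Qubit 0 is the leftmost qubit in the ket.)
0.6074i|00⟩ - 0.2855|01⟩ + 0.5664i|10⟩ - 0.4782|11⟩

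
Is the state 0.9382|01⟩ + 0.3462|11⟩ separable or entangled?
Separable

Writing the state as a|00⟩ + b|01⟩ + c|10⟩ + d|11⟩, it is a product state iff ad − bc = 0.
Here (a, b, c, d) = (0, 0.9382, 0, 0.3462): ad − bc = (0)(0.3462) − (0.9382)(0) = 0, so the state is separable.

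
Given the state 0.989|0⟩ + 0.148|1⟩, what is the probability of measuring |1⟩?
0.0219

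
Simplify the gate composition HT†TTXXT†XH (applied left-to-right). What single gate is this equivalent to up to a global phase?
Z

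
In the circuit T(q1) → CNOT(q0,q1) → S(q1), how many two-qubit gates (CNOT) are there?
1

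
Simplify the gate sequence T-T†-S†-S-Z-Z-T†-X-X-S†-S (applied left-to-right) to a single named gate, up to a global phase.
T†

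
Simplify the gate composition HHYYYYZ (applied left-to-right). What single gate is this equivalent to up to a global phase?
Z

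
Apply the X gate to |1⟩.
|0⟩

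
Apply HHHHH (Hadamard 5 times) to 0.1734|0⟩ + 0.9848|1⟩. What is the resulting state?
0.819|0⟩ - 0.5737|1⟩

H² = I, so H^5 = H: a single Hadamard. With (a, b) = (0.1734, 0.9848), H gives ((a + b)/√2, (a − b)/√2) = (0.819, -0.5737).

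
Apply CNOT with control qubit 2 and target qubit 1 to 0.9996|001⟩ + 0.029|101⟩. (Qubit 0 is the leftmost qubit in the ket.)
0.9996|011⟩ + 0.029|111⟩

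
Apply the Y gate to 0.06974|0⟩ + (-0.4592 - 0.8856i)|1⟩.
(-0.8856 + 0.4592i)|0⟩ + 0.06974i|1⟩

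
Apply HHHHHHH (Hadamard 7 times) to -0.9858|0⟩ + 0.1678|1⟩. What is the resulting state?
-0.5784|0⟩ - 0.8157|1⟩

H² = I, so H^7 = H: a single Hadamard. With (a, b) = (-0.9858, 0.1678), H gives ((a + b)/√2, (a − b)/√2) = (-0.5784, -0.8157).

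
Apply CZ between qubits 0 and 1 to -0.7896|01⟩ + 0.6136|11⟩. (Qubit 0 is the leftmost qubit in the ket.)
-0.7896|01⟩ - 0.6136|11⟩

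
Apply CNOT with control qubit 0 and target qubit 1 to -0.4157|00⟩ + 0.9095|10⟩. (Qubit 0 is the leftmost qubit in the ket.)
-0.4157|00⟩ + 0.9095|11⟩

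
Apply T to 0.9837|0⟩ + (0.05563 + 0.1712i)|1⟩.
0.9837|0⟩ + (-0.08172 + 0.1604i)|1⟩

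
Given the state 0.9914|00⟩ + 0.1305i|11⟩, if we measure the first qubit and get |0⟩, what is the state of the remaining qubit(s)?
|0⟩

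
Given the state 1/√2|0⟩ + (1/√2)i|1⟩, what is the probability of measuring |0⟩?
1/2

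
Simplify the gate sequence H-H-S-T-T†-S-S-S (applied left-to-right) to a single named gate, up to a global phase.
I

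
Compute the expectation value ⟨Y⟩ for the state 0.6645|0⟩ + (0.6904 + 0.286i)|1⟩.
0.3801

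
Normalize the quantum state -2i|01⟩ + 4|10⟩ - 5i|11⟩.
-0.2981i|01⟩ + 0.5963|10⟩ - 0.7454i|11⟩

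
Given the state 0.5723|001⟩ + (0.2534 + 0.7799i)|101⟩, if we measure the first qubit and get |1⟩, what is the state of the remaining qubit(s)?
(0.309 + 0.9511i)|01⟩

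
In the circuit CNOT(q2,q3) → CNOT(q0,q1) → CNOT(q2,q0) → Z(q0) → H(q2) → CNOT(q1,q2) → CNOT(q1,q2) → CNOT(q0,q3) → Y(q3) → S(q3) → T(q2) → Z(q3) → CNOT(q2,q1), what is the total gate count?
13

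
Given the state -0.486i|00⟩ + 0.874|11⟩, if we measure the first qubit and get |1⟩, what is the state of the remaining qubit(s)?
|1⟩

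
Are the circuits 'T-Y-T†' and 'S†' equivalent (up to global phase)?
No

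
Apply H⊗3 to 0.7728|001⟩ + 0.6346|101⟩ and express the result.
0.4976|000⟩ - 0.4976|001⟩ + 0.4976|010⟩ - 0.4976|011⟩ + 0.04886|100⟩ - 0.04886|101⟩ + 0.04886|110⟩ - 0.04886|111⟩

H⊗3 gives amp(|y⟩) = (1/2√2) Σ_x (−1)^(x·y) amp(|x⟩), where x·y is the number of positions in which both x and y have a 1.
|000⟩: (0.7728 + 0.6346)/(2√2) = 0.4976
|001⟩: (-0.7728 - 0.6346)/(2√2) = -0.4976
|010⟩: (0.7728 + 0.6346)/(2√2) = 0.4976
|011⟩: (-0.7728 - 0.6346)/(2√2) = -0.4976
|100⟩: (0.7728 - 0.6346)/(2√2) = 0.04886
|101⟩: (-0.7728 + 0.6346)/(2√2) = -0.04886
|110⟩: (0.7728 - 0.6346)/(2√2) = 0.04886
|111⟩: (-0.7728 + 0.6346)/(2√2) = -0.04886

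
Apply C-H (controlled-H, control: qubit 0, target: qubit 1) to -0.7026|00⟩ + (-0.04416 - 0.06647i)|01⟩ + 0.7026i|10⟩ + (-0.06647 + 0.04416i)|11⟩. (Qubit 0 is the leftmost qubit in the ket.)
-0.7026|00⟩ + (-0.04416 - 0.06647i)|01⟩ + (-0.047 + 0.528i)|10⟩ + (0.047 + 0.4656i)|11⟩

C-H leaves the control-|0⟩ kets |00⟩, |01⟩ unchanged and applies H to qubit 1 on the control-|1⟩ pair (|10⟩, |11⟩).
H = [[1/√2, 1/√2], [1/√2, -1/√2]].
With a = amp(|10⟩) = 0.7026i and b = amp(|11⟩) = (-0.06647 + 0.04416i):
new amp(|10⟩) = (1/√2)·a + (1/√2)·b = (-0.047 + 0.528i)
new amp(|11⟩) = (1/√2)·a + (-1/√2)·b = (0.047 + 0.4656i)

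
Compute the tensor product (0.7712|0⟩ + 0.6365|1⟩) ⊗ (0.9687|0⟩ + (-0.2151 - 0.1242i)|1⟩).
0.7471|00⟩ + (-0.1659 - 0.09578i)|01⟩ + 0.6166|10⟩ + (-0.1369 - 0.07905i)|11⟩

amp(|b₁b₂…⟩) = product of the factor amplitudes for bits b₁, b₂, …; only kets whose every factor amplitude is nonzero survive.
|00⟩: (0.7712)(0.9687) = 0.7471
|01⟩: (0.7712)(-0.2151 - 0.1242i) = (-0.1659 - 0.09578i)
|10⟩: (0.6365)(0.9687) = 0.6166
|11⟩: (0.6365)(-0.2151 - 0.1242i) = (-0.1369 - 0.07905i)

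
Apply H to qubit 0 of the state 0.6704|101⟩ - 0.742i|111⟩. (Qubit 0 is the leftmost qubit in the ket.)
0.474|001⟩ - 0.5247i|011⟩ - 0.474|101⟩ + 0.5247i|111⟩

H on qubit 0 mixes each pair of kets that differ only in qubit 0: amplitudes (a, b) of (|…0…⟩, |…1…⟩) become ((a + b)/√2, (a − b)/√2). Kets absent from the input have amplitude 0.
(|001⟩, |101⟩): (a, b) = (0, 0.6704) → (0.474, -0.474)
(|011⟩, |111⟩): (a, b) = (0, -0.742i) → (-0.5247i, 0.5247i)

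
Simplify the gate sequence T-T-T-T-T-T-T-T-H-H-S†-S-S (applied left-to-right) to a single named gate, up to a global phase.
S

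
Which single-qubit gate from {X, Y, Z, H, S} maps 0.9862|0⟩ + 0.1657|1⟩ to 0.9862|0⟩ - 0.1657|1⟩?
Z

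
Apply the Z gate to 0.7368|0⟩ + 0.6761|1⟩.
0.7368|0⟩ - 0.6761|1⟩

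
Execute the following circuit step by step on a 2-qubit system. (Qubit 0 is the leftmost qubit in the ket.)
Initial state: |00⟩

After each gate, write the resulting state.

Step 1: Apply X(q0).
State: |10⟩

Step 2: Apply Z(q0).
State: -|10⟩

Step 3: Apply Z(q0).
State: |10⟩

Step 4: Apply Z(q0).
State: -|10⟩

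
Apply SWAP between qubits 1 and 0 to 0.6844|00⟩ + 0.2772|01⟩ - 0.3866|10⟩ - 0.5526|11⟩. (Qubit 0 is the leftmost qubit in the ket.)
0.6844|00⟩ - 0.3866|01⟩ + 0.2772|10⟩ - 0.5526|11⟩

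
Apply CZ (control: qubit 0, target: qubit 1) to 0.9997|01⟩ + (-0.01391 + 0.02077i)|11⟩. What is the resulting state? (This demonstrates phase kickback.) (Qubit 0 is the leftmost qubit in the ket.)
0.9997|01⟩ + (0.01391 - 0.02077i)|11⟩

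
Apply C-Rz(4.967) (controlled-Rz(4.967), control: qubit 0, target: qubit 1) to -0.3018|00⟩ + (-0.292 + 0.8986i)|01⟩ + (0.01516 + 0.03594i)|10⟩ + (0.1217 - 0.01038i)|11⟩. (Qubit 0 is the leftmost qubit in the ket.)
-0.3018|00⟩ + (-0.292 + 0.8986i)|01⟩ + (0.009987 - 0.03771i)|10⟩ + (-0.08994 + 0.08265i)|11⟩

C-Rz(4.967) leaves the control-|0⟩ kets |00⟩, |01⟩ unchanged and applies Rz(4.967) to qubit 1 on the control-|1⟩ pair (|10⟩, |11⟩).
Rz(4.967) = [[e^(−iθ/2), 0], [0, e^(iθ/2)]] with e^(±iθ/2) = cos(θ/2) ± i·sin(θ/2); θ = 4.967, cos(θ/2) ≈ -0.79116, sin(θ/2) ≈ 0.611609.
With a = amp(|10⟩) = (0.01516 + 0.03594i) and b = amp(|11⟩) = (0.1217 - 0.01038i):
new amp(|10⟩) = (-0.79116 - 0.611609i)·a = (0.009987 - 0.03771i)
new amp(|11⟩) = (-0.79116 + 0.611609i)·b = (-0.08994 + 0.08265i)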